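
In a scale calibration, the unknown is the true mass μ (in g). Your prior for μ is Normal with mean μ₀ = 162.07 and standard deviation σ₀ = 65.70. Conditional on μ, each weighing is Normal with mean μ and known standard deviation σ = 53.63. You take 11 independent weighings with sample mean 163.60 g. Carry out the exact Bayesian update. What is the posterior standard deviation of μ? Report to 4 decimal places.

For Normal data with known variance σ², a Normal(μ₀, σ₀²) prior on μ is conjugate. Posterior precision = 1/σ₀² + n/σ²; posterior mean is the precision-weighted average of μ₀ and x̄.
σ₀² = 65.70² = 4316.49, σ² = 53.63² = 2876.1769; σ² + n·σ₀² = 2876.1769 + 11·4316.49 = 50357.5669.
Posterior precision = 1/σ₀² + n/σ² = 1/4316.49 + 11/2876.1769 = (σ² + n·σ₀²)/(σ₀²σ²) = 50357.5669/(4316.49·2876.1769); posterior variance σₙ² = σ₀²σ²/(σ² + n·σ₀²) = 4316.49·2876.1769/50357.5669 = 246.536709.
Posterior SD = √σₙ² = √(4316.49·2876.1769/50357.5669) = 15.7015.

15.7015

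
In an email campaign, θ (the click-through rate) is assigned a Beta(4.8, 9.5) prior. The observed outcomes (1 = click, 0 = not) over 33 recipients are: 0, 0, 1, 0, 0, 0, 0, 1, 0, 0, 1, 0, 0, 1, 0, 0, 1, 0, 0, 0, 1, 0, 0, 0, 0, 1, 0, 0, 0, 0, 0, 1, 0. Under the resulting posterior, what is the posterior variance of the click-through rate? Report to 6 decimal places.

0.004087

The Beta prior is conjugate to a Binomial/Bernoulli likelihood; the update adds successes to α and failures to β.
Posterior: Beta(α+k, β+n−k) = Beta(4.8+8, 9.5+25) = Beta(12.8, 34.5).
Var = αβ/((α+β)²(α+β+1)) = 12.8·34.5/(47.3²·48.3) = 0.004087.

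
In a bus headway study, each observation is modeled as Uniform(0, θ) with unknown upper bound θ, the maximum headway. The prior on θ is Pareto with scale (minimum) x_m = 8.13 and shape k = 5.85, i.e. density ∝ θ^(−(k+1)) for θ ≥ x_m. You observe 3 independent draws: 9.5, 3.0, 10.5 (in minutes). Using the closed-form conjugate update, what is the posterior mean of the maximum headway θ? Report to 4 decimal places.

A Pareto(scale x_m, shape k) prior on the upper bound θ of Uniform(0, θ) is conjugate: posterior is Pareto(max(x_m, max xᵢ), k + n).
Sample maximum = 10.5; prior scale x_m = 8.13 → posterior scale = max = 10.50.
Posterior shape = 5.85 + 3 = 8.85.
E[θ|data] = k·x_m/(k−1) = 8.85·10.50/7.85 = 11.8376.

11.8376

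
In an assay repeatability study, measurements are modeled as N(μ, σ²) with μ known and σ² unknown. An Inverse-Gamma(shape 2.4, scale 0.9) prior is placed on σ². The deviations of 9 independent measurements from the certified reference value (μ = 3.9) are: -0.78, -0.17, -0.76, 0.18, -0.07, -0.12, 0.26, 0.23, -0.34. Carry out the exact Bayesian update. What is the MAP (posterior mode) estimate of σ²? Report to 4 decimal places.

With known mean μ and an Inverse-Gamma(α, β) prior on σ², the Normal likelihood is conjugate: posterior is Inv-Gamma(α + n/2, β + Σ(xᵢ−μ)²/2).
Σ(xᵢ−μ)² = (-0.78)² + (-0.17)² + (-0.76)² + (0.18)² + (-0.07)² + (-0.12)² + (0.26)² + (0.23)² + (-0.34)² = 1.5027.
Posterior: Inv-Gamma(2.4 + 9/2, 0.9 + 1.5027/2) = Inv-Gamma(6.90, 1.65135).
Mode = β/(α+1) = 1.65135/7.90 = 0.2090.

0.2090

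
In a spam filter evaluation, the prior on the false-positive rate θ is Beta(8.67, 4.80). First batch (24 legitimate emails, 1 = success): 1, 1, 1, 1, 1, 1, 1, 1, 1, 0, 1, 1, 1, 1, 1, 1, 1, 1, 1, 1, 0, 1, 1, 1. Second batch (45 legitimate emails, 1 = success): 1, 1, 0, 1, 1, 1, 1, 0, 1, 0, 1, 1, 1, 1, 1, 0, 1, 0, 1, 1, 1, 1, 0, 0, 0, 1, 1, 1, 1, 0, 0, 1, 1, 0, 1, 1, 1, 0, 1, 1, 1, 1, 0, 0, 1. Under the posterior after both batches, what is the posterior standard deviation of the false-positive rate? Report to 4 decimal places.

The Beta prior is conjugate to a Binomial/Bernoulli likelihood; the update adds successes to α and failures to β.
After batch 1: Beta(8.67+22, 4.80+2) = Beta(30.67, 6.80).
After batch 2: Beta(30.67+31, 6.80+14) = Beta(61.67, 20.80).
Var = αβ/((α+β)²(α+β+1)) = 61.67·20.80/(82.47²·83.47) = 0.00225951; SD = √0.00225951 = 0.0475.

0.0475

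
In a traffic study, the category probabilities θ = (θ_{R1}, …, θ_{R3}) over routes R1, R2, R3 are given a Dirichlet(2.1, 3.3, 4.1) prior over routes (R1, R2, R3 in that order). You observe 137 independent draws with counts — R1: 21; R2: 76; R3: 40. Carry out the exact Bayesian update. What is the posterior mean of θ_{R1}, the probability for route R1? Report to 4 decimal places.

The Dirichlet prior is conjugate to the Multinomial likelihood: each posterior αⱼ = prior αⱼ + observed count nⱼ.
Posterior concentration: (23.1, 79.3, 44.1), total = 146.5.
E[θ_{R1}|data] = α_{R1}/Σα = 23.1/146.5 = 0.1577.

0.1577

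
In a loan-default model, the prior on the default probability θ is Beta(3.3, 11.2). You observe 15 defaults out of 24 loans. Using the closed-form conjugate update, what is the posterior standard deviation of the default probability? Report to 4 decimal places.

0.0795

The Beta prior is conjugate to a Binomial/Bernoulli likelihood; the update adds successes to α and failures to β.
Posterior: Beta(α+k, β+n−k) = Beta(3.3+15, 11.2+9) = Beta(18.3, 20.2).
Var = αβ/((α+β)²(α+β+1)) = 18.3·20.2/(38.5²·39.5) = 0.00631370; SD = √0.00631370 = 0.0795.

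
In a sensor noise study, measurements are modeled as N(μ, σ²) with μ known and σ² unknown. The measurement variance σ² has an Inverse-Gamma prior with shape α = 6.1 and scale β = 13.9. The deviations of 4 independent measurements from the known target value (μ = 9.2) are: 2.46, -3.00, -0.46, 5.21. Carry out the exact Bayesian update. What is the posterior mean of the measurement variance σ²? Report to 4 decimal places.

4.9442

With known mean μ and an Inverse-Gamma(α, β) prior on σ², the Normal likelihood is conjugate: posterior is Inv-Gamma(α + n/2, β + Σ(xᵢ−μ)²/2).
Σ(xᵢ−μ)² = (2.46)² + (-3.00)² + (-0.46)² + (5.21)² = 42.4073.
Posterior: Inv-Gamma(6.1 + 4/2, 13.9 + 42.4073/2) = Inv-Gamma(8.10, 35.10365).
E[σ²|data] = β/(α−1) = 35.10365/7.10 = 4.9442.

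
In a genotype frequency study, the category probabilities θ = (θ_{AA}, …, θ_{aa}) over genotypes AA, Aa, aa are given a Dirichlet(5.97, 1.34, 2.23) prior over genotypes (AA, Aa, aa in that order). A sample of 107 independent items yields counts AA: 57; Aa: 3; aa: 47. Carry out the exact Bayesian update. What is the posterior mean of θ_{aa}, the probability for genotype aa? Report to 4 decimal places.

The Dirichlet prior is conjugate to the Multinomial likelihood: each posterior αⱼ = prior αⱼ + observed count nⱼ.
Posterior concentration: (62.97, 4.34, 49.23), total = 116.54.
E[θ_{aa}|data] = α_{aa}/Σα = 49.23/116.54 = 0.4224.

0.4224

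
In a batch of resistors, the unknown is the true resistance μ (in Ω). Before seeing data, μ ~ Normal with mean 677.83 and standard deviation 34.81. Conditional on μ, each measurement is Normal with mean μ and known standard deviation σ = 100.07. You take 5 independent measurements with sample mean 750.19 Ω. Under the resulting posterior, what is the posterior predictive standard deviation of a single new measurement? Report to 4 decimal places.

103.7737

For Normal data with known variance σ², a Normal(μ₀, σ₀²) prior on μ is conjugate. Posterior precision = 1/σ₀² + n/σ²; posterior mean is the precision-weighted average of μ₀ and x̄.
σ₀² = 34.81² = 1211.7361, σ² = 100.07² = 10014.0049; σ² + n·σ₀² = 10014.0049 + 5·1211.7361 = 16072.6854.
Posterior precision = 1/σ₀² + n/σ² = 1/1211.7361 + 5/10014.0049 = (σ² + n·σ₀²)/(σ₀²σ²) = 16072.6854/(1211.7361·10014.0049); posterior variance σₙ² = σ₀²σ²/(σ² + n·σ₀²) = 1211.7361·10014.0049/16072.6854 = 754.966015.
Predictive variance for one new observation = σₙ² + σ² = 1211.7361·10014.0049/16072.6854 + 10014.0049 = σ²·(σ₀² + 16072.6854)/16072.6854 = 10014.0049·17284.4215/16072.6854 = 10768.970915; SD = √(10014.0049·17284.4215/16072.6854) = 103.7737.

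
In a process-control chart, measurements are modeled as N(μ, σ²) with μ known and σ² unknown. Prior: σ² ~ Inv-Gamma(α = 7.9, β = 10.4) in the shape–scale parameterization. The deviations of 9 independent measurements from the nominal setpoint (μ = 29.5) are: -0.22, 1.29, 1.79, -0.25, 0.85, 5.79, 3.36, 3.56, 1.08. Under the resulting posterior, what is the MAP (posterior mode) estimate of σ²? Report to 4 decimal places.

With known mean μ and an Inverse-Gamma(α, β) prior on σ², the Normal likelihood is conjugate: posterior is Inv-Gamma(α + n/2, β + Σ(xᵢ−μ)²/2).
Σ(xᵢ−μ)² = (-0.22)² + (1.29)² + (1.79)² + (-0.25)² + (0.85)² + (5.79)² + (3.36)² + (3.56)² + (1.08)² = 64.3553.
Posterior: Inv-Gamma(7.9 + 9/2, 10.4 + 64.3553/2) = Inv-Gamma(12.40, 42.57765).
Mode = β/(α+1) = 42.57765/13.40 = 3.1774.

3.1774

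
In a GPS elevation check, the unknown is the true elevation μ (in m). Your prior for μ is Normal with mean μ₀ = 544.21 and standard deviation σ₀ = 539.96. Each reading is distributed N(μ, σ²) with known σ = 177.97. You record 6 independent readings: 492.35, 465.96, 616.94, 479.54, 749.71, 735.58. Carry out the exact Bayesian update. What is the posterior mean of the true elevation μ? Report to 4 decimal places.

For Normal data with known variance σ², a Normal(μ₀, σ₀²) prior on μ is conjugate. Posterior precision = 1/σ₀² + n/σ²; posterior mean is the precision-weighted average of μ₀ and x̄.
Σxᵢ = 492.35 + 465.96 + 616.94 + 479.54 + 749.71 + 735.58 = 3540.08, so n·x̄ = 3540.08.
σ₀² = 539.96² = 291556.8016, σ² = 177.97² = 31673.3209; σ² + n·σ₀² = 31673.3209 + 6·291556.8016 = 1781014.1305.
Posterior mean = (μ₀/σ₀² + n·x̄/σ²)/(1/σ₀² + n/σ²) = (σ²·μ₀ + σ₀²·n·x̄)/(σ² + n·σ₀²) = (31673.3209·544.21 + 291556.8016·3540.08)/1781014.1305 = 1049371340.175117/1781014.1305 = 589.1988.

589.1988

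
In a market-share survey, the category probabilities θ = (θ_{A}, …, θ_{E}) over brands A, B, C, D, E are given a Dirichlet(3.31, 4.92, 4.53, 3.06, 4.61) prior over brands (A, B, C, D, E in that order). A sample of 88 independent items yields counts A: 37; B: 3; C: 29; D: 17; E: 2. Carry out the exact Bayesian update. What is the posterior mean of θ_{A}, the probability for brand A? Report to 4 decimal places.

The Dirichlet prior is conjugate to the Multinomial likelihood: each posterior αⱼ = prior αⱼ + observed count nⱼ.
Posterior concentration: (40.31, 7.92, 33.53, 20.06, 6.61), total = 108.43.
E[θ_{A}|data] = α_{A}/Σα = 40.31/108.43 = 0.3718.

0.3718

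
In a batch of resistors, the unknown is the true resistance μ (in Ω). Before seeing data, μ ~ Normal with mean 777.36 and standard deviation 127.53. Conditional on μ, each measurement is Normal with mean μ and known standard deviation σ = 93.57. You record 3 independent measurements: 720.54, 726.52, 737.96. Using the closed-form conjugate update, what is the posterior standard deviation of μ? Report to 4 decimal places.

For Normal data with known variance σ², a Normal(μ₀, σ₀²) prior on μ is conjugate. Posterior precision = 1/σ₀² + n/σ²; posterior mean is the precision-weighted average of μ₀ and x̄.
σ₀² = 127.53² = 16263.9009, σ² = 93.57² = 8755.3449; σ² + n·σ₀² = 8755.3449 + 3·16263.9009 = 57547.0476.
Posterior precision = 1/σ₀² + n/σ² = 1/16263.9009 + 3/8755.3449 = (σ² + n·σ₀²)/(σ₀²σ²) = 57547.0476/(16263.9009·8755.3449); posterior variance σₙ² = σ₀²σ²/(σ² + n·σ₀²) = 16263.9009·8755.3449/57547.0476 = 2474.428624.
Posterior SD = √σₙ² = √(16263.9009·8755.3449/57547.0476) = 49.7436.

49.7436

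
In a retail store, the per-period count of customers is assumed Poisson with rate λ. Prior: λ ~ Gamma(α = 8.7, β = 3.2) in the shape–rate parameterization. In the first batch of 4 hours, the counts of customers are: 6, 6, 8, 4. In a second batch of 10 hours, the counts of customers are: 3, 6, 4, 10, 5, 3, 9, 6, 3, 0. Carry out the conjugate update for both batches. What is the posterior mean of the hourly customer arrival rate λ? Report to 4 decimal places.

With a Gamma(shape α, rate β) prior, the Poisson likelihood is conjugate: the posterior is Gamma(α + ΣXᵢ, β + n).
Batch 1: sum of counts S = 24 over n = 4 hours.
After batch 1: Gamma(α+S, β+n) = Gamma(8.7+24, 3.2+4) = Gamma(32.7, 7.2).
Batch 2: sum of counts S = 49 over n = 10 hours.
After batch 2: Gamma(α+S, β+n) = Gamma(32.7+49, 7.2+10) = Gamma(81.7, 17.2).
Posterior mean = α/β = 81.7/17.2 = 4.7500.

4.7500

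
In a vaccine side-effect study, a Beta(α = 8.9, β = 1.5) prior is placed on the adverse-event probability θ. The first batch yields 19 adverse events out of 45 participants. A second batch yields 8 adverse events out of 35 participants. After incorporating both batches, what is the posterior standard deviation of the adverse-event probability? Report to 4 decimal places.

The Beta prior is conjugate to a Binomial/Bernoulli likelihood; the update adds successes to α and failures to β.
After batch 1: Beta(8.9+19, 1.5+26) = Beta(27.9, 27.5).
After batch 2: Beta(27.9+8, 27.5+27) = Beta(35.9, 54.5).
Var = αβ/((α+β)²(α+β+1)) = 35.9·54.5/(90.4²·91.4) = 0.00261944; SD = √0.00261944 = 0.0512.

0.0512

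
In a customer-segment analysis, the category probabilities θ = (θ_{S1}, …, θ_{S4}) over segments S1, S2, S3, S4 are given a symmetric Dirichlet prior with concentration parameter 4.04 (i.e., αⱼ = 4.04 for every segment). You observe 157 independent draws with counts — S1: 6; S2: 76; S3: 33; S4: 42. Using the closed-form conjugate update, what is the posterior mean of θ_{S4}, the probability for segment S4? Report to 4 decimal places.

The Dirichlet prior is conjugate to the Multinomial likelihood: each posterior αⱼ = prior αⱼ + observed count nⱼ.
Posterior concentration: (10.04, 80.04, 37.04, 46.04), total = 173.16.
E[θ_{S4}|data] = α_{S4}/Σα = 46.04/173.16 = 0.2659.

0.2659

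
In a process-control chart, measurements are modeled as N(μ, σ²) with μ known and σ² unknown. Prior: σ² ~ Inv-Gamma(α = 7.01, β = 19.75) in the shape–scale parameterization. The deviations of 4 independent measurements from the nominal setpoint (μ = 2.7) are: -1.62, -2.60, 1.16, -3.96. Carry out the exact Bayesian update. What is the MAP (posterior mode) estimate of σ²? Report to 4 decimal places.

With known mean μ and an Inverse-Gamma(α, β) prior on σ², the Normal likelihood is conjugate: posterior is Inv-Gamma(α + n/2, β + Σ(xᵢ−μ)²/2).
Σ(xᵢ−μ)² = (-1.62)² + (-2.60)² + (1.16)² + (-3.96)² = 26.4116.
Posterior: Inv-Gamma(7.01 + 4/2, 19.75 + 26.4116/2) = Inv-Gamma(9.01, 32.95580).
Mode = β/(α+1) = 32.95580/10.01 = 3.2923.

3.2923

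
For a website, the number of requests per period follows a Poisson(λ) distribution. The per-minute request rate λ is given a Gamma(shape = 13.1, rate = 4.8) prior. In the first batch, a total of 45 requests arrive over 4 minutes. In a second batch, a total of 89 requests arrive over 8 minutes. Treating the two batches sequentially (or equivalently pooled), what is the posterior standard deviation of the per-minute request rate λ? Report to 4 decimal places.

With a Gamma(shape α, rate β) prior, the Poisson likelihood is conjugate: the posterior is Gamma(α + ΣXᵢ, β + n).
After batch 1: Gamma(α+S, β+n) = Gamma(13.1+45, 4.8+4) = Gamma(58.1, 8.8).
After batch 2: Gamma(α+S, β+n) = Gamma(58.1+89, 8.8+8) = Gamma(147.1, 16.8).
SD = √α/β = √147.1/16.8 = 0.7219.

0.7219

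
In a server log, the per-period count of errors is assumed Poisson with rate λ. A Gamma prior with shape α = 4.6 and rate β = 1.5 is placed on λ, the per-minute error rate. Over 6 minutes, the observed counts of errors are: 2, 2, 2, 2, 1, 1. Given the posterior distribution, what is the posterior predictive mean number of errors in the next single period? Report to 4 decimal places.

1.9467

With a Gamma(shape α, rate β) prior, the Poisson likelihood is conjugate: the posterior is Gamma(α + ΣXᵢ, β + n).
Sum of counts S = 10 over n = 6 minutes.
Posterior: Gamma(α+S, β+n) = Gamma(4.6+10, 1.5+6) = Gamma(14.6, 7.5).
The predictive distribution for one future period is NegBinom with mean α/β = 1.9467.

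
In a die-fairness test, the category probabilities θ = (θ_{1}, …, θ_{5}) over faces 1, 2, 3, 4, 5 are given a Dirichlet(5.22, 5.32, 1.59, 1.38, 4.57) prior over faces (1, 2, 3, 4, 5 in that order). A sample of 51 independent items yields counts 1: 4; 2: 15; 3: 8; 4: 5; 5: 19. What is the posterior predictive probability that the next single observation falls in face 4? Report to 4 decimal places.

The Dirichlet prior is conjugate to the Multinomial likelihood: each posterior αⱼ = prior αⱼ + observed count nⱼ.
Posterior concentration: (9.22, 20.32, 9.59, 6.38, 23.57), total = 69.08.
P(next = 4 | data) = α_{4}/Σα = 0.0924.

0.0924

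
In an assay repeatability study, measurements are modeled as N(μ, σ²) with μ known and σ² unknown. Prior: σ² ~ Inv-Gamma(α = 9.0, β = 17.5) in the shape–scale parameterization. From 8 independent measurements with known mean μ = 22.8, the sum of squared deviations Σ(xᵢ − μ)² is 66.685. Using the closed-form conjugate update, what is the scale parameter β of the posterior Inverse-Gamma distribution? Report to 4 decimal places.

With known mean μ and an Inverse-Gamma(α, β) prior on σ², the Normal likelihood is conjugate: posterior is Inv-Gamma(α + n/2, β + Σ(xᵢ−μ)²/2).
Posterior: Inv-Gamma(9.0 + 8/2, 17.5 + 66.685/2) = Inv-Gamma(13.00, 50.8425).
Posterior β = 50.8425.

50.8425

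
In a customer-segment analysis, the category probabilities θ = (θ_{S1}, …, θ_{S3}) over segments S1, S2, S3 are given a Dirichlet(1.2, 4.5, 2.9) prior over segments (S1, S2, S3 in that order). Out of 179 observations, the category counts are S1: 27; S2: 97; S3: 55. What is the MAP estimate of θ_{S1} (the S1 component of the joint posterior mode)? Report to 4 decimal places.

The Dirichlet prior is conjugate to the Multinomial likelihood: each posterior αⱼ = prior αⱼ + observed count nⱼ.
Posterior concentration: (28.2, 101.5, 57.9), total = 187.6.
Joint mode component: (α_{S1}−1)/(Σα−K) = 27.2/184.6 = 0.1473.

0.1473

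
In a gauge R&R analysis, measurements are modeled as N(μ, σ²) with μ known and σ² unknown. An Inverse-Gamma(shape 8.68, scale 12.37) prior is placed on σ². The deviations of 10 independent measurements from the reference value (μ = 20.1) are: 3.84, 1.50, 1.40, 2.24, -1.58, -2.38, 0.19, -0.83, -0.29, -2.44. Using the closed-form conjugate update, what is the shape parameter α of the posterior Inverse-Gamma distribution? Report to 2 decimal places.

With known mean μ and an Inverse-Gamma(α, β) prior on σ², the Normal likelihood is conjugate: posterior is Inv-Gamma(α + n/2, β + Σ(xᵢ−μ)²/2).
Σ(xᵢ−μ)² = (3.84)² + (1.50)² + (1.40)² + (2.24)² + (-1.58)² + (-2.38)² + (0.19)² + (-0.83)² + (-0.29)² + (-2.44)² = 38.8967.
Posterior: Inv-Gamma(8.68 + 10/2, 12.37 + 38.8967/2) = Inv-Gamma(13.68, 31.81835).
Posterior α = 13.68.

13.68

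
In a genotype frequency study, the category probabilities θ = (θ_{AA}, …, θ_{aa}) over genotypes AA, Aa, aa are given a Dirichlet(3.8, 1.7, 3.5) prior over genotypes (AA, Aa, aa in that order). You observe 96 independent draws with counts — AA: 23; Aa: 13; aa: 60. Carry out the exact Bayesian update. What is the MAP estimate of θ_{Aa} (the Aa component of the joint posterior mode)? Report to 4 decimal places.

The Dirichlet prior is conjugate to the Multinomial likelihood: each posterior αⱼ = prior αⱼ + observed count nⱼ.
Posterior concentration: (26.8, 14.7, 63.5), total = 105.0.
Joint mode component: (α_{Aa}−1)/(Σα−K) = 13.7/102.0 = 0.1343.

0.1343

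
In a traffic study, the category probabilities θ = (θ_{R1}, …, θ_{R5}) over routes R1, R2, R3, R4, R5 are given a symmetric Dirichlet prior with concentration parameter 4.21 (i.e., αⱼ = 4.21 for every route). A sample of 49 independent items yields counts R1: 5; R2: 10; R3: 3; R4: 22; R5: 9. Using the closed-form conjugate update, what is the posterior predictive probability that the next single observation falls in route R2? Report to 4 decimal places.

The Dirichlet prior is conjugate to the Multinomial likelihood: each posterior αⱼ = prior αⱼ + observed count nⱼ.
Posterior concentration: (9.21, 14.21, 7.21, 26.21, 13.21), total = 70.05.
P(next = R2 | data) = α_{R2}/Σα = 0.2029.

0.2029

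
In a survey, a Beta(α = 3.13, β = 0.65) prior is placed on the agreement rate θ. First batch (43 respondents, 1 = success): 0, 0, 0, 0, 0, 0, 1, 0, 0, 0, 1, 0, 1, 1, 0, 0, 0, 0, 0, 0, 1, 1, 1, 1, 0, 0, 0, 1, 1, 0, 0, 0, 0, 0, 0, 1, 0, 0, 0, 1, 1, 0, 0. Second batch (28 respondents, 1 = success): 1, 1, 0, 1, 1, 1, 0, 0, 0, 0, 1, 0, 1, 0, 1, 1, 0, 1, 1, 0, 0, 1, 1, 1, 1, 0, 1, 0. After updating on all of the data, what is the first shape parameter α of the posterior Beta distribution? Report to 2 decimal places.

The Beta prior is conjugate to a Binomial/Bernoulli likelihood; the update adds successes to α and failures to β.
After batch 1: Beta(3.13+13, 0.65+30) = Beta(16.13, 30.65).
After batch 2: Beta(16.13+16, 30.65+12) = Beta(32.13, 42.65).
Posterior α = 32.13.

32.13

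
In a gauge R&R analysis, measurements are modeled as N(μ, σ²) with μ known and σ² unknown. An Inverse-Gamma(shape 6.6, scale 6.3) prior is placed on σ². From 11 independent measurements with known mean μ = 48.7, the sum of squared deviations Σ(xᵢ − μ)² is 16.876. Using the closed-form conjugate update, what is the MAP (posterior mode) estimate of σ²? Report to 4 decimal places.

With known mean μ and an Inverse-Gamma(α, β) prior on σ², the Normal likelihood is conjugate: posterior is Inv-Gamma(α + n/2, β + Σ(xᵢ−μ)²/2).
Posterior: Inv-Gamma(6.6 + 11/2, 6.3 + 16.876/2) = Inv-Gamma(12.10, 14.7380).
Mode = β/(α+1) = 14.7380/13.10 = 1.1250.

1.1250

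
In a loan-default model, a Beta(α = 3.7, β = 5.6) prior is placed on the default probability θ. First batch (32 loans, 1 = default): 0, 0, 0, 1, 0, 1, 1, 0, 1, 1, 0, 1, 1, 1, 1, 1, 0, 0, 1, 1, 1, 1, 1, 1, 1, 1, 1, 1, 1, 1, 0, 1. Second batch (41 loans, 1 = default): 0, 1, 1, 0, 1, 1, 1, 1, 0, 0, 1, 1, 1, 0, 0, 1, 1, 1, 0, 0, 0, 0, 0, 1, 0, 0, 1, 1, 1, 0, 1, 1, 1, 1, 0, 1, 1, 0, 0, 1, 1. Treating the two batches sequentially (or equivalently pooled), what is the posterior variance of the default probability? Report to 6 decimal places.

The Beta prior is conjugate to a Binomial/Bernoulli likelihood; the update adds successes to α and failures to β.
After batch 1: Beta(3.7+23, 5.6+9) = Beta(26.7, 14.6).
After batch 2: Beta(26.7+24, 14.6+17) = Beta(50.7, 31.6).
Var = αβ/((α+β)²(α+β+1)) = 50.7·31.6/(82.3²·83.3) = 0.002840.

0.002840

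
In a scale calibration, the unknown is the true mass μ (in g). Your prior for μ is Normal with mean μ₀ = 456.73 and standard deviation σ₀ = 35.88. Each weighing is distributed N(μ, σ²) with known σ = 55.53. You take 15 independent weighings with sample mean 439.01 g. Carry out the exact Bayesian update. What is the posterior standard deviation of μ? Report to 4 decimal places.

For Normal data with known variance σ², a Normal(μ₀, σ₀²) prior on μ is conjugate. Posterior precision = 1/σ₀² + n/σ²; posterior mean is the precision-weighted average of μ₀ and x̄.
σ₀² = 35.88² = 1287.3744, σ² = 55.53² = 3083.5809; σ² + n·σ₀² = 3083.5809 + 15·1287.3744 = 22394.1969.
Posterior precision = 1/σ₀² + n/σ² = 1/1287.3744 + 15/3083.5809 = (σ² + n·σ₀²)/(σ₀²σ²) = 22394.1969/(1287.3744·3083.5809); posterior variance σₙ² = σ₀²σ²/(σ² + n·σ₀²) = 1287.3744·3083.5809/22394.1969 = 177.265705.
Posterior SD = √σₙ² = √(1287.3744·3083.5809/22394.1969) = 13.3141.

13.3141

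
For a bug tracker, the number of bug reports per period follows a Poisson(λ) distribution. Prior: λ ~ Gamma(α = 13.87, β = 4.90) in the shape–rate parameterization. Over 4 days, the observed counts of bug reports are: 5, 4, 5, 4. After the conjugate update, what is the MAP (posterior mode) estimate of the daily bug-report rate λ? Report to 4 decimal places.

With a Gamma(shape α, rate β) prior, the Poisson likelihood is conjugate: the posterior is Gamma(α + ΣXᵢ, β + n).
Sum of counts S = 18 over n = 4 days.
Posterior: Gamma(α+S, β+n) = Gamma(13.87+18, 4.90+4) = Gamma(31.87, 8.90).
Mode of Gamma(α,β) for α≥1 is (α−1)/β = 30.87/8.90 = 3.4685.

3.4685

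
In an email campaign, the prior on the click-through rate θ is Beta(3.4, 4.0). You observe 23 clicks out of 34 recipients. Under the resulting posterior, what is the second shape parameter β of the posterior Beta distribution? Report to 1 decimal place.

The Beta prior is conjugate to a Binomial/Bernoulli likelihood; the update adds successes to α and failures to β.
Posterior: Beta(α+k, β+n−k) = Beta(3.4+23, 4.0+11) = Beta(26.4, 15.0).
Posterior β = 15.0.

15.0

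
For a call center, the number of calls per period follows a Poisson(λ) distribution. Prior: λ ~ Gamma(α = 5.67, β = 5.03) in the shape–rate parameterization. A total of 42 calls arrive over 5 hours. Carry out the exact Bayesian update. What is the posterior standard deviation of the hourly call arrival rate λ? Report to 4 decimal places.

With a Gamma(shape α, rate β) prior, the Poisson likelihood is conjugate: the posterior is Gamma(α + ΣXᵢ, β + n).
Posterior: Gamma(α+S, β+n) = Gamma(5.67+42, 5.03+5) = Gamma(47.67, 10.03).
SD = √α/β = √47.67/10.03 = 0.6884.

0.6884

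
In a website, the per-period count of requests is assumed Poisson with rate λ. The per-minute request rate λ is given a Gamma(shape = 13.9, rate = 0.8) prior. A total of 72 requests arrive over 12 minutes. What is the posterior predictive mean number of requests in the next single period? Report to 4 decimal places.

With a Gamma(shape α, rate β) prior, the Poisson likelihood is conjugate: the posterior is Gamma(α + ΣXᵢ, β + n).
Posterior: Gamma(α+S, β+n) = Gamma(13.9+72, 0.8+12) = Gamma(85.9, 12.8).
The predictive distribution for one future period is NegBinom with mean α/β = 6.7109.

6.7109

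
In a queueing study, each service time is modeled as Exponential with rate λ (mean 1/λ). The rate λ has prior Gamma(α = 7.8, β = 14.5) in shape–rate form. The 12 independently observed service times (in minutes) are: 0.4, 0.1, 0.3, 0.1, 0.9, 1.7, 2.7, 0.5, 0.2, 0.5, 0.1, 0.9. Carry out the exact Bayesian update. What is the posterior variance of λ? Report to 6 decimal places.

0.037757

With a Gamma(shape α, rate β) prior on the exponential rate λ, the posterior after n observations with total T = Σxᵢ is Gamma(α+n, β+T).
Sum of observations T = 8.4 minutes; n = 12.
Posterior: Gamma(7.8+12, 14.5+8.4) = Gamma(19.8, 22.9).
Var = α/β² = 0.037757.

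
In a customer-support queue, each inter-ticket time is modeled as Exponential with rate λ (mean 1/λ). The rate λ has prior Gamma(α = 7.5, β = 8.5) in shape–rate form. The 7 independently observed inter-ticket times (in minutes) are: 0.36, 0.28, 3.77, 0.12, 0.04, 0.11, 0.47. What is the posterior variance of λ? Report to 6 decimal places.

With a Gamma(shape α, rate β) prior on the exponential rate λ, the posterior after n observations with total T = Σxᵢ is Gamma(α+n, β+T).
Sum of observations T = 5.15 minutes; n = 7.
Posterior: Gamma(7.5+7, 8.5+5.15) = Gamma(14.5, 13.65).
Var = α/β² = 0.077822.

0.077822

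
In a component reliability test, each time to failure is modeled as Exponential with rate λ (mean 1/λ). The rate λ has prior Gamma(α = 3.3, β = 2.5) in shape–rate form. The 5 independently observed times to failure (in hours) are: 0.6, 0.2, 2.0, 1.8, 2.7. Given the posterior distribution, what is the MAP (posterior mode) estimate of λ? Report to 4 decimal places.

0.7449

With a Gamma(shape α, rate β) prior on the exponential rate λ, the posterior after n observations with total T = Σxᵢ is Gamma(α+n, β+T).
Sum of observations T = 7.3 hours; n = 5.
Posterior: Gamma(3.3+5, 2.5+7.3) = Gamma(8.3, 9.8).
Mode = (α−1)/β = 0.7449.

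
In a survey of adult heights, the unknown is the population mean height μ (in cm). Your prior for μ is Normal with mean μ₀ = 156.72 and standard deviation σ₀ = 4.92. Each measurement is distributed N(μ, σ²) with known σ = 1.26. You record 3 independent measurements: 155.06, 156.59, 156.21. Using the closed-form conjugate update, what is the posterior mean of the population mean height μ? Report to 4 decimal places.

155.9697

For Normal data with known variance σ², a Normal(μ₀, σ₀²) prior on μ is conjugate. Posterior precision = 1/σ₀² + n/σ²; posterior mean is the precision-weighted average of μ₀ and x̄.
Σxᵢ = 155.06 + 156.59 + 156.21 = 467.86, so n·x̄ = 467.86.
σ₀² = 4.92² = 24.2064, σ² = 1.26² = 1.5876; σ² + n·σ₀² = 1.5876 + 3·24.2064 = 74.2068.
Posterior mean = (μ₀/σ₀² + n·x̄/σ²)/(1/σ₀² + n/σ²) = (σ²·μ₀ + σ₀²·n·x̄)/(σ² + n·σ₀²) = (1.5876·156.72 + 24.2064·467.86)/74.2068 = 11574.014976/74.2068 = 155.9697.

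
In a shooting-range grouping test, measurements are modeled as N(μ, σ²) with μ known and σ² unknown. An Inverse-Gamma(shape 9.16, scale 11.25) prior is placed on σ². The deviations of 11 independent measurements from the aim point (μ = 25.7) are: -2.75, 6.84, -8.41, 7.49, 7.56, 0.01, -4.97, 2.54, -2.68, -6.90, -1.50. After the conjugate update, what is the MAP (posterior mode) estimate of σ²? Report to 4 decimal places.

With known mean μ and an Inverse-Gamma(α, β) prior on σ², the Normal likelihood is conjugate: posterior is Inv-Gamma(α + n/2, β + Σ(xᵢ−μ)²/2).
Σ(xᵢ−μ)² = (-2.75)² + (6.84)² + (-8.41)² + (7.49)² + (7.56)² + (0.01)² + (-4.97)² + (2.54)² + (-2.68)² + (-6.90)² + (-1.50)² = 326.5249.
Posterior: Inv-Gamma(9.16 + 11/2, 11.25 + 326.5249/2) = Inv-Gamma(14.66, 174.51245).
Mode = β/(α+1) = 174.51245/15.66 = 11.1438.

11.1438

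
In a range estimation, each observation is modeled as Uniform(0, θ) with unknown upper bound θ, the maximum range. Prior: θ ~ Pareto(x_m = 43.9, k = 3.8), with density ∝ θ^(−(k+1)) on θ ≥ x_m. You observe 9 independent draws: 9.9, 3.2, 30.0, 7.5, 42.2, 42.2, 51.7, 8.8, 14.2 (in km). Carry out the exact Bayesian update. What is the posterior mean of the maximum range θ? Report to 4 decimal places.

56.0814

A Pareto(scale x_m, shape k) prior on the upper bound θ of Uniform(0, θ) is conjugate: posterior is Pareto(max(x_m, max xᵢ), k + n).
Sample maximum = 51.7; prior scale x_m = 43.9 → posterior scale = max = 51.7.
Posterior shape = 3.8 + 9 = 12.8.
E[θ|data] = k·x_m/(k−1) = 12.8·51.7/11.8 = 56.0814.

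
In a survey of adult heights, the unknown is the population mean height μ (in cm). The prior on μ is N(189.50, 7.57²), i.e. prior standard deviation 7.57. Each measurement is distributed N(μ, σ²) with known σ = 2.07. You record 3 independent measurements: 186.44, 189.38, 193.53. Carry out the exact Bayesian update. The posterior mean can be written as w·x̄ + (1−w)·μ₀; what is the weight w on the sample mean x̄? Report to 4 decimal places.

For Normal data with known variance σ², a Normal(μ₀, σ₀²) prior on μ is conjugate. Posterior precision = 1/σ₀² + n/σ²; posterior mean is the precision-weighted average of μ₀ and x̄.
σ₀² = 7.57² = 57.3049, σ² = 2.07² = 4.2849. Prior precision 1/σ₀² = 1/57.3049; data precision n/σ² = 3/4.2849.
w = (n/σ²)/(1/σ₀² + n/σ²) = n·σ₀²/(σ² + n·σ₀²) = 3·57.3049/(4.2849 + 3·57.3049) = 171.9147/176.1996 = 0.9757.

0.9757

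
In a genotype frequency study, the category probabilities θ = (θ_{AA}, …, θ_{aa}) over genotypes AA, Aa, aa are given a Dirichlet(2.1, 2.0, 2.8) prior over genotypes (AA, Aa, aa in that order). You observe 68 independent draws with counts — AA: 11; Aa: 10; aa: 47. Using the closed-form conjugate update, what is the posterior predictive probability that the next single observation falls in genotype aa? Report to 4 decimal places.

0.6649

The Dirichlet prior is conjugate to the Multinomial likelihood: each posterior αⱼ = prior αⱼ + observed count nⱼ.
Posterior concentration: (13.1, 12.0, 49.8), total = 74.9.
P(next = aa | data) = α_{aa}/Σα = 0.6649.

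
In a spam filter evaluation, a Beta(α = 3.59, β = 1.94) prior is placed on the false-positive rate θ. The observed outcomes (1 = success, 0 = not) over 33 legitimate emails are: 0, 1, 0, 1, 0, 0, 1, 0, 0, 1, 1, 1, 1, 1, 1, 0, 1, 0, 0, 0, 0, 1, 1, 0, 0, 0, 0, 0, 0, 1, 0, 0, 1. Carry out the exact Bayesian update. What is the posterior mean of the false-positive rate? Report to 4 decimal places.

0.4565

The Beta prior is conjugate to a Binomial/Bernoulli likelihood; the update adds successes to α and failures to β.
Posterior: Beta(α+k, β+n−k) = Beta(3.59+14, 1.94+19) = Beta(17.59, 20.94).
Posterior mean = α/(α+β) = 17.59/38.53 = 0.4565.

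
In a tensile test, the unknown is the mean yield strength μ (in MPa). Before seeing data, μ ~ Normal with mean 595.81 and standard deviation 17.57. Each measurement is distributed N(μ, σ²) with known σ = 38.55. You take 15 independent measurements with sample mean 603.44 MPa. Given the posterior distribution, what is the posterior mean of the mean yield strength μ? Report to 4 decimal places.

For Normal data with known variance σ², a Normal(μ₀, σ₀²) prior on μ is conjugate. Posterior precision = 1/σ₀² + n/σ²; posterior mean is the precision-weighted average of μ₀ and x̄.
n·x̄ = 15·603.44 = 9051.6.
σ₀² = 17.57² = 308.7049, σ² = 38.55² = 1486.1025; σ² + n·σ₀² = 1486.1025 + 15·308.7049 = 6116.676.
Posterior mean = (μ₀/σ₀² + n·x̄/σ²)/(1/σ₀² + n/σ²) = (σ²·μ₀ + σ₀²·n·x̄)/(σ² + n·σ₀²) = (1486.1025·595.81 + 308.7049·9051.6)/6116.676 = 3679708.003365/6116.676 = 601.5862.

601.5862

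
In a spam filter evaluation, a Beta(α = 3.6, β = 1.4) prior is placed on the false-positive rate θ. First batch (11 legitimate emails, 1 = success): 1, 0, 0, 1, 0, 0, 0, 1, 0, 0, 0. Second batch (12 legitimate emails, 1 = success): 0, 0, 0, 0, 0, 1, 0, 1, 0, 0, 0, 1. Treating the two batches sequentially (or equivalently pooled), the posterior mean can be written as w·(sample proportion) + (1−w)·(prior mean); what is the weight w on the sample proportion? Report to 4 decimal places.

The Beta prior is conjugate to a Binomial/Bernoulli likelihood; the update adds successes to α and failures to β.
Total number of legitimate emails: n = 11 + 12 = 23.
Posterior mean = (α₀+k)/(α₀+β₀+n) = [n/(α₀+β₀+n)]·(k/n) + [(α₀+β₀)/(α₀+β₀+n)]·α₀/(α₀+β₀), so only n and the prior enter the weight.
The weight on the data is w = n/(α₀+β₀+n) = 23/(3.6+1.4+23) = 23/28.0 = 0.8214.

0.8214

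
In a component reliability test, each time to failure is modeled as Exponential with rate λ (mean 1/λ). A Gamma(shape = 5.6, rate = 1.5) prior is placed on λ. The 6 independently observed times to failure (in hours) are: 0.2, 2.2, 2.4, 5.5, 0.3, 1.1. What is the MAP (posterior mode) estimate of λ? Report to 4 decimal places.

With a Gamma(shape α, rate β) prior on the exponential rate λ, the posterior after n observations with total T = Σxᵢ is Gamma(α+n, β+T).
Sum of observations T = 11.7 hours; n = 6.
Posterior: Gamma(5.6+6, 1.5+11.7) = Gamma(11.6, 13.2).
Mode = (α−1)/β = 0.8030.

0.8030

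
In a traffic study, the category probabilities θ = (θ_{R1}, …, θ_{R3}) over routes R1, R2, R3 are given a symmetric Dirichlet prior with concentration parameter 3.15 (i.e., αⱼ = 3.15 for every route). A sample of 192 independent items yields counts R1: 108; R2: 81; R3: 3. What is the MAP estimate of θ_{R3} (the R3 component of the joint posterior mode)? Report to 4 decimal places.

0.0260

The Dirichlet prior is conjugate to the Multinomial likelihood: each posterior αⱼ = prior αⱼ + observed count nⱼ.
Posterior concentration: (111.15, 84.15, 6.15), total = 201.45.
Joint mode component: (α_{R3}−1)/(Σα−K) = 5.15/198.45 = 0.0260.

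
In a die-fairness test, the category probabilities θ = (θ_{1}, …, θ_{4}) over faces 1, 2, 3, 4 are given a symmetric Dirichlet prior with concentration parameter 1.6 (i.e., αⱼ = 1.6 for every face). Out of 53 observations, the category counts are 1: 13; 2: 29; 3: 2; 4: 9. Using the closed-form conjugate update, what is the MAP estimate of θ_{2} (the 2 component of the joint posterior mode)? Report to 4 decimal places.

The Dirichlet prior is conjugate to the Multinomial likelihood: each posterior αⱼ = prior αⱼ + observed count nⱼ.
Posterior concentration: (14.6, 30.6, 3.6, 10.6), total = 59.4.
Joint mode component: (α_{2}−1)/(Σα−K) = 29.6/55.4 = 0.5343.

0.5343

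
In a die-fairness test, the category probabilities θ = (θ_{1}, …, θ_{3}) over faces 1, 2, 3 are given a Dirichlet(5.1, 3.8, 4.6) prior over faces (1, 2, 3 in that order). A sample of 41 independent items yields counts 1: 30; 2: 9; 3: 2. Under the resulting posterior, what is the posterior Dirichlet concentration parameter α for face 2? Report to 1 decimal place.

The Dirichlet prior is conjugate to the Multinomial likelihood: each posterior αⱼ = prior αⱼ + observed count nⱼ.
Posterior concentration: (35.1, 12.8, 6.6), total = 54.5.
α_{2} = 3.8 + 9 = 12.8.

12.8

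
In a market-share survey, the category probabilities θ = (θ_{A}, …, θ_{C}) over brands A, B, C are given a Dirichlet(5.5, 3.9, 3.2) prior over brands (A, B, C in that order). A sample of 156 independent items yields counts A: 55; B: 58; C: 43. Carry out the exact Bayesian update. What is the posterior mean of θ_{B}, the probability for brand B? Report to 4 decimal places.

The Dirichlet prior is conjugate to the Multinomial likelihood: each posterior αⱼ = prior αⱼ + observed count nⱼ.
Posterior concentration: (60.5, 61.9, 46.2), total = 168.6.
E[θ_{B}|data] = α_{B}/Σα = 61.9/168.6 = 0.3671.

0.3671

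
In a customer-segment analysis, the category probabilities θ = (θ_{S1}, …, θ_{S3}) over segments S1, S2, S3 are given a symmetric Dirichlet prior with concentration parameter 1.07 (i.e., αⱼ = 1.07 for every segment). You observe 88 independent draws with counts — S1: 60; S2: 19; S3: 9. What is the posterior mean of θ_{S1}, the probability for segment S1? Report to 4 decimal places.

The Dirichlet prior is conjugate to the Multinomial likelihood: each posterior αⱼ = prior αⱼ + observed count nⱼ.
Posterior concentration: (61.07, 20.07, 10.07), total = 91.21.
E[θ_{S1}|data] = α_{S1}/Σα = 61.07/91.21 = 0.6696.

0.6696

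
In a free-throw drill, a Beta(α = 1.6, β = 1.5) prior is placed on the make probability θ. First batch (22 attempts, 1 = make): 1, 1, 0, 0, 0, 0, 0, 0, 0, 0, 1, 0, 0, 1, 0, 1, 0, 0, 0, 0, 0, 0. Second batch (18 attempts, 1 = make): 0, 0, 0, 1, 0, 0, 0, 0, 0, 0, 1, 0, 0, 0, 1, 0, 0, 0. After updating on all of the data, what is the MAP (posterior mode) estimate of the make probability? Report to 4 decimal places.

0.2092

The Beta prior is conjugate to a Binomial/Bernoulli likelihood; the update adds successes to α and failures to β.
After batch 1: Beta(1.6+5, 1.5+17) = Beta(6.6, 18.5).
After batch 2: Beta(6.6+3, 18.5+15) = Beta(9.6, 33.5).
Mode of Beta(a,b) for a,b>1 is (a−1)/(a+b−2) = 8.6/41.1 = 0.2092.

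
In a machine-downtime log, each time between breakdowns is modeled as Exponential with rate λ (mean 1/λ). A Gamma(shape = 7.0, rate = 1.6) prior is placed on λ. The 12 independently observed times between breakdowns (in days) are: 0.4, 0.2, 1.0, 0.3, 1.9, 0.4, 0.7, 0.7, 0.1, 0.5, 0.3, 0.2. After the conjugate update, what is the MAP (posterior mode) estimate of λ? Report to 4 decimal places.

2.1687

With a Gamma(shape α, rate β) prior on the exponential rate λ, the posterior after n observations with total T = Σxᵢ is Gamma(α+n, β+T).
Sum of observations T = 6.7 days; n = 12.
Posterior: Gamma(7.0+12, 1.6+6.7) = Gamma(19.0, 8.3).
Mode = (α−1)/β = 2.1687.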